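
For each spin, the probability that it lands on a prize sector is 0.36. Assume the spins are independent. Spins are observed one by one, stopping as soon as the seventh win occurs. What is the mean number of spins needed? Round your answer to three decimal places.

19.444

Y = total spins until the seventh success; negative binomial with r=7, p=0.36.
E[Y] = r / p = 7 / 0.36 = 19.44444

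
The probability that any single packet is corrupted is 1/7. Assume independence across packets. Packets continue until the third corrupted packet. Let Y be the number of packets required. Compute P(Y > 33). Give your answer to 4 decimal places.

Needing more than 33 packets ⇔ fewer than 3 successes in the first 33. With X ~ Binomial(33, 0.142857), P(Y > 33) = P(X ≤ 2).
  k=0: C(33,0)·0.142857^0·0.857143^33 = 0.006177
  k=1: C(33,1)·0.142857^1·0.857143^32 = 0.033972
  k=2: C(33,2)·0.142857^2·0.857143^31 = 0.090591
P(X ≤ 2) = 0.130740

0.1307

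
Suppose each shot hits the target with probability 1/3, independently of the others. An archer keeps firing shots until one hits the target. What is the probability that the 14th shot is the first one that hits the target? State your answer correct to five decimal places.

Geometric (trials to first success), p = 0.333333.
P(Y = 14) = (1−p)^13 · p = 0.0051382 · 0.333333 = 0.0017127

0.00171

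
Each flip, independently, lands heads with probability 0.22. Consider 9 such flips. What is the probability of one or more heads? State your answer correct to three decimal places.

0.893

P(at least one) = 1 − P(none) = 1 − (1 − 0.22)^9
= 1 − 0.10687 = 0.89313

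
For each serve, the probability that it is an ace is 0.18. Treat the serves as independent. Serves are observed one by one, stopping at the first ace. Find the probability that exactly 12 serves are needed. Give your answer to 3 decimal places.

Geometric (trials to first success), p = 0.18.
P(Y = 12) = (1−p)^11 · p = 0.11271 · 0.18 = 0.02029

0.020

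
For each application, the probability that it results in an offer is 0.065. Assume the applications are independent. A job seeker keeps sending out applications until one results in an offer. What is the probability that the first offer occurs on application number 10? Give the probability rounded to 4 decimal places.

Geometric (trials to first success), p = 0.065.
P(Y = 10) = (1−p)^9 · p = 0.54614 · 0.065 = 0.035499

0.0355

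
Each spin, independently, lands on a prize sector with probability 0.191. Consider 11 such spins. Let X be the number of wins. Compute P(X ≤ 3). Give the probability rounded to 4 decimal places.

X ~ Binomial(11, 0.191); P(X ≤ 3) = Σ C(11,k) p^k (1−p)^(11−k) over k:
  k=0: C(11,0)·0.191^0·0.809^11 = 0.097148
  k=1: C(11,1)·0.191^1·0.809^10 = 0.252297
  k=2: C(11,2)·0.191^2·0.809^9 = 0.297828
  k=3: C(11,3)·0.191^3·0.809^8 = 0.210946
Total = 0.858219

0.8582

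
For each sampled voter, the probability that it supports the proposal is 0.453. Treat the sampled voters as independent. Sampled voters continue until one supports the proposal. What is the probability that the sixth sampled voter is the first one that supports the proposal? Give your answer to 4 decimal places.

0.0222

Geometric (trials to first success), p = 0.453.
P(Y = 6) = (1−p)^5 · p = 0.048971 · 0.453 = 0.022184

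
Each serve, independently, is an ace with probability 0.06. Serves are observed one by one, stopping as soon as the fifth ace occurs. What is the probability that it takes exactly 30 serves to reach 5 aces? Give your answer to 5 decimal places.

Y = trial on which the fifth success occurs; negative binomial, r=5, p=0.06.
P(Y=30) = C(29,4) · p^5 · (1−p)^25
= 23751 · 7.776e-07 · 0.21291 = 0.0039322

0.00393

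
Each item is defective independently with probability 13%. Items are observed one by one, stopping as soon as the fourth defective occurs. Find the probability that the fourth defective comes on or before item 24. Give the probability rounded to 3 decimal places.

Finishing within 24 items ⇔ at least 4 successes in the first 24. With X ~ Binomial(24, 0.13), P(Y ≤ 24) = 1 − P(X ≤ 3).
  k=0: C(24,0)·0.13^0·0.87^24 = 0.03536
  k=1: C(24,1)·0.13^1·0.87^23 = 0.12679
  k=2: C(24,2)·0.13^2·0.87^22 = 0.21788
  k=3: C(24,3)·0.13^3·0.87^21 = 0.23875
1 − 0.61878 = 0.38122

0.381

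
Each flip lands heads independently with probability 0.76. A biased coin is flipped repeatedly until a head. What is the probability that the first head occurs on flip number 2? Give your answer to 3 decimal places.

Geometric (trials to first success), p = 0.76.
P(Y = 2) = (1−p)^1 · p = 0.24 · 0.76 = 0.18240

0.182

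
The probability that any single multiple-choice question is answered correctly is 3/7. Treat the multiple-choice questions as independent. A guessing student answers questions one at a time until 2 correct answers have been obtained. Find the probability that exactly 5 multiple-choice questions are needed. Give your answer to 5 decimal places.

0.13709

Y = trial on which the second success occurs; negative binomial, r=2, p=0.428571.
P(Y=5) = C(4,1) · p^2 · (1−p)^3
= 4 · 0.18367 · 0.18659 = 0.1370857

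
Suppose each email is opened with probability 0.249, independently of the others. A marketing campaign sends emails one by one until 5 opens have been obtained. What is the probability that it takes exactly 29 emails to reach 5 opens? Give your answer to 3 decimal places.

0.020

Y = trial on which the fifth success occurs; negative binomial, r=5, p=0.249.
P(Y=29) = C(28,4) · p^5 · (1−p)^24
= 20475 · 0.00095719 · 0.001036 = 0.02030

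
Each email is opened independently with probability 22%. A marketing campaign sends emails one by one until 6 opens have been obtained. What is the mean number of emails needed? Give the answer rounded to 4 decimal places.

Y = total emails until the sixth success; negative binomial with r=6, p=0.22.
E[Y] = r / p = 6 / 0.22 = 27.272727

27.2727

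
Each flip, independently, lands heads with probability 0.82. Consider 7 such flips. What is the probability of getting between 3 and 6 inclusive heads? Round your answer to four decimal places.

0.7478

X ~ Binomial(7, 0.82); P(3 ≤ X ≤ 6) = Σ C(7,k) p^k (1−p)^(7−k) over k:
  k=3: C(7,3)·0.82^3·0.18^4 = 0.020258
  k=4: C(7,4)·0.82^4·0.18^3 = 0.092287
  k=5: C(7,5)·0.82^5·0.18^2 = 0.252251
  k=6: C(7,6)·0.82^6·0.18^1 = 0.383048
Total = 0.747845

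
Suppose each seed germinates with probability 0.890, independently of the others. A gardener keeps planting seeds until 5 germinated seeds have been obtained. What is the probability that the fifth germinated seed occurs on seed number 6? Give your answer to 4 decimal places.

0.3071

Y = trial on which the fifth success occurs; negative binomial, r=5, p=0.89.
P(Y=6) = C(5,4) · p^5 · (1−p)^1
= 5 · 0.55841 · 0.11 = 0.307123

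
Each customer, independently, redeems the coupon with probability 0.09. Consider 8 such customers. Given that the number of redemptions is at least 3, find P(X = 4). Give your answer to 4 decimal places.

X ~ Binomial(8, 0.09). Want P(X=4 | X≥3) = P(X=4) / P(X≥3).
P(X=4) = C(8,4)·0.09^4·0.91^4 = 0.003149
P(X≥3) = 1 − 0.470253 − 0.372068 − 0.128793 = 0.028887
Ratio = 0.003149 / 0.028887 = 0.109027

0.1090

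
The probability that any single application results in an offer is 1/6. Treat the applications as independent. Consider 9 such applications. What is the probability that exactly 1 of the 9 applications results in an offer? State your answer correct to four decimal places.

0.3489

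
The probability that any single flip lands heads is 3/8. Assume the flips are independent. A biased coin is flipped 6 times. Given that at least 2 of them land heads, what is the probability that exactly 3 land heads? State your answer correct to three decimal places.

0.355

X ~ Binomial(6, 0.375). Want P(X=3 | X≥2) = P(X=3) / P(X≥2).
P(X=3) = C(6,3)·0.375^3·0.625^3 = 0.25749
P(X≥2) = 1 − 0.05960 − 0.21458 = 0.72582
Ratio = 0.25749 / 0.72582 = 0.35476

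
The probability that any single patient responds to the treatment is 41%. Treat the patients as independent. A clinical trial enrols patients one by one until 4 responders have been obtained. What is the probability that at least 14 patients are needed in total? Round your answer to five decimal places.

0.15082

Needing more than 13 patients ⇔ fewer than 4 successes in the first 13. With X ~ Binomial(13, 0.41), P(Y > 13) = P(X ≤ 3).
  k=0: C(13,0)·0.41^0·0.59^13 = 0.0010497
  k=1: C(13,1)·0.41^1·0.59^12 = 0.0094831
  k=2: C(13,2)·0.41^2·0.59^11 = 0.0395398
  k=3: C(13,3)·0.41^3·0.59^10 = 0.1007483
P(X ≤ 3) = 0.1508209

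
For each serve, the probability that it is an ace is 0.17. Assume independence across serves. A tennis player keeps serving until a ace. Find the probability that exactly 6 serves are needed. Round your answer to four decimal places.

Geometric (trials to first success), p = 0.17.
P(Y = 6) = (1−p)^5 · p = 0.3939 · 0.17 = 0.066964

0.0670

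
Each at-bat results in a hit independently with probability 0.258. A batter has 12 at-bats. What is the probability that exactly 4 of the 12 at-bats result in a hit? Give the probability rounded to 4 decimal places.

X ~ Binomial(n=12, p=0.258).
P(X=4) = C(12,4) · p^4 · (1−p)^8
= 495 · 0.0044308 · 0.091882 = 0.201519

0.2015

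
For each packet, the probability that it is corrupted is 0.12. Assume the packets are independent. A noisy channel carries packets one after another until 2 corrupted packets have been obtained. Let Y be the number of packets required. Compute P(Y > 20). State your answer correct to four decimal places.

0.2891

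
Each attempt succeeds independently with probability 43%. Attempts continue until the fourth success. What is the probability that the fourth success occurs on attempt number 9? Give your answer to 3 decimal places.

0.115

Y = trial on which the fourth success occurs; negative binomial, r=4, p=0.43.
P(Y=9) = C(8,3) · p^4 · (1−p)^5
= 56 · 0.034188 · 0.060169 = 0.11520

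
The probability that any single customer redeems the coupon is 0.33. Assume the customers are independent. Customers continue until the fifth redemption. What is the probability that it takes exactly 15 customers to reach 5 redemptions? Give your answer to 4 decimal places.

Y = trial on which the fifth success occurs; negative binomial, r=5, p=0.33.
P(Y=15) = C(14,4) · p^5 · (1−p)^10
= 1001 · 0.0039135 · 0.018228 = 0.071409

0.0714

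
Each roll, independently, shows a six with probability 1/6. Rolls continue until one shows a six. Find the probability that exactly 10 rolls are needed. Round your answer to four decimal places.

0.0323

Geometric (trials to first success), p = 0.166667.
P(Y = 10) = (1−p)^9 · p = 0.19381 · 0.166667 = 0.032301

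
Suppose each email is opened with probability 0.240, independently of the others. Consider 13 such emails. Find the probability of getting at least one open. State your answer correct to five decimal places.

0.97178

P(at least one) = 1 − P(none) = 1 − (1 − 0.24)^13
= 1 − 0.0282213 = 0.9717787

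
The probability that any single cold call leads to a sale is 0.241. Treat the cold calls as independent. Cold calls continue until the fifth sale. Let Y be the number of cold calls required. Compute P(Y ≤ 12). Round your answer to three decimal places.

Finishing within 12 cold calls ⇔ at least 5 successes in the first 12. With X ~ Binomial(12, 0.241), P(Y ≤ 12) = 1 − P(X ≤ 4).
  k=0: C(12,0)·0.241^0·0.759^12 = 0.03655
  k=1: C(12,1)·0.241^1·0.759^11 = 0.13927
  k=2: C(12,2)·0.241^2·0.759^10 = 0.24322
  k=3: C(12,3)·0.241^3·0.759^9 = 0.25742
  k=4: C(12,4)·0.241^4·0.759^8 = 0.18391
1 − 0.86037 = 0.13963

0.140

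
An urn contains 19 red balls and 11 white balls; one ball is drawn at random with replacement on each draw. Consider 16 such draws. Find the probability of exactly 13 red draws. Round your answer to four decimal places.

0.0728

X ~ Binomial(n=16, p=0.633333).
P(X=13) = C(16,13) · p^13 · (1−p)^3
= 560 · 0.0026377 · 0.049296 = 0.072815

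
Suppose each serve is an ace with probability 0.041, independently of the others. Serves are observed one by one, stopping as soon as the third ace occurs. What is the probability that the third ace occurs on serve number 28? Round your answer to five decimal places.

0.00849

Y = trial on which the third success occurs; negative binomial, r=3, p=0.041.
P(Y=28) = C(27,2) · p^3 · (1−p)^25
= 351 · 6.8921e-05 · 0.35113 = 0.0084942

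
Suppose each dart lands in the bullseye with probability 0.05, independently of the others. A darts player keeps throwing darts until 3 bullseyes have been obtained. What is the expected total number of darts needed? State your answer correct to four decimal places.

Y = total darts until the third success; negative binomial with r=3, p=0.05.
E[Y] = r / p = 3 / 0.05 = 60.000000

60.0000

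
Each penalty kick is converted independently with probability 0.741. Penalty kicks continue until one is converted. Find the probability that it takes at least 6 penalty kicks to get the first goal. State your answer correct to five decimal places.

0.00117

Y = number of penalty kicks to the first success; geometric, p = 0.741.
P(Y > 5) = P(first 5 all fail) = (1−p)^5 = 0.0011655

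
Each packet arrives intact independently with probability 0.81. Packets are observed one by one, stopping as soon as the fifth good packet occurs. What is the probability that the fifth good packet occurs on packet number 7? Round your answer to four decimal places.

Y = trial on which the fifth success occurs; negative binomial, r=5, p=0.81.
P(Y=7) = C(6,4) · p^5 · (1−p)^2
= 15 · 0.34868 · 0.0361 = 0.188809

0.1888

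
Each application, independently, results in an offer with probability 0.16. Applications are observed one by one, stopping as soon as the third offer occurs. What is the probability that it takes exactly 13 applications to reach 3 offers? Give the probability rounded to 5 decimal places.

Y = trial on which the third success occurs; negative binomial, r=3, p=0.16.
P(Y=13) = C(12,2) · p^3 · (1−p)^10
= 66 · 0.004096 · 0.1749 = 0.0472821

0.04728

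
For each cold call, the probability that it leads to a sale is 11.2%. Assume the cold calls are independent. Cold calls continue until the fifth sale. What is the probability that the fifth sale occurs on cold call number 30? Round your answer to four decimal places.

Y = trial on which the fifth success occurs; negative binomial, r=5, p=0.112.
P(Y=30) = C(29,4) · p^5 · (1−p)^25
= 23751 · 1.7623e-05 · 0.051324 = 0.021483

0.0215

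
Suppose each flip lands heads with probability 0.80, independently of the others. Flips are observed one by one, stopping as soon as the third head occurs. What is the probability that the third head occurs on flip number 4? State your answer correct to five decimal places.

0.30720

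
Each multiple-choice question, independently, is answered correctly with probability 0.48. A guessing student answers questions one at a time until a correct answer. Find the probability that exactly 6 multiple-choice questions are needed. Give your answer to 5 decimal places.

Geometric (trials to first success), p = 0.48.
P(Y = 6) = (1−p)^5 · p = 0.03802 · 0.48 = 0.0182498

0.01825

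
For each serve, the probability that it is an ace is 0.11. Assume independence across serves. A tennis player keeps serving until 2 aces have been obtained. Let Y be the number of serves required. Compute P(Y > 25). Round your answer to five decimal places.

Needing more than 25 serves ⇔ fewer than 2 successes in the first 25. With X ~ Binomial(25, 0.11), P(Y > 25) = P(X ≤ 1).
  k=0: C(25,0)·0.11^0·0.89^25 = 0.0542938
  k=1: C(25,1)·0.11^1·0.89^24 = 0.1677617
P(X ≤ 1) = 0.2220555

0.22206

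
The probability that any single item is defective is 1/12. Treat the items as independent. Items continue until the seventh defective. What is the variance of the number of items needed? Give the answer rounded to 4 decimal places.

Y = total items until the seventh success; negative binomial with r=7, p=0.083333.
Var(Y) = r(1−p)/p² = 7·0.916667 / 0.083333² = 924.000000

924.0000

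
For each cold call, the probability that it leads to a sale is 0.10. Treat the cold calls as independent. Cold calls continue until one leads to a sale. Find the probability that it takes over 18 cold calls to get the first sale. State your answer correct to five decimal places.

0.15009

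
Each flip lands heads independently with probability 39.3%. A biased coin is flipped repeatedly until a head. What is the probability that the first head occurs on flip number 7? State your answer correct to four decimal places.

Geometric (trials to first success), p = 0.393.
P(Y = 7) = (1−p)^6 · p = 0.050019 · 0.393 = 0.019657

0.0197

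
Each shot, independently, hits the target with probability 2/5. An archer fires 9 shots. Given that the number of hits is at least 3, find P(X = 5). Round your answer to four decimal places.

0.2177

X ~ Binomial(9, 0.40). Want P(X=5 | X≥3) = P(X=5) / P(X≥3).
P(X=5) = C(9,5)·0.40^5·0.60^4 = 0.167215
P(X≥3) = 1 − 0.010078 − 0.060466 − 0.161243 = 0.768213
Ratio = 0.167215 / 0.768213 = 0.217668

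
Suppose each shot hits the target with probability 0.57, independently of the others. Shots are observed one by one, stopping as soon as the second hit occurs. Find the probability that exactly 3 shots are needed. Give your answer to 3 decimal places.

Y = trial on which the second success occurs; negative binomial, r=2, p=0.57.
P(Y=3) = C(2,1) · p^2 · (1−p)^1
= 2 · 0.3249 · 0.43 = 0.27941

0.279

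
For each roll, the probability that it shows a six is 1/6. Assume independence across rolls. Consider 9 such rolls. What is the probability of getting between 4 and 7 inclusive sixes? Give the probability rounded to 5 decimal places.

0.04802

X ~ Binomial(9, 0.166667); P(4 ≤ X ≤ 7) = Σ C(9,k) p^k (1−p)^(9−k) over k:
  k=4: C(9,4)·0.166667^4·0.833333^5 = 0.0390714
  k=5: C(9,5)·0.166667^5·0.833333^4 = 0.0078143
  k=6: C(9,6)·0.166667^6·0.833333^3 = 0.0010419
  k=7: C(9,7)·0.166667^7·0.833333^2 = 0.0000893
Total = 0.0480169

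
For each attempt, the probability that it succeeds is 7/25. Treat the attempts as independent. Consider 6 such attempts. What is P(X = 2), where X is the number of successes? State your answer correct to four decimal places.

0.3160

X ~ Binomial(n=6, p=0.28).
P(X=2) = C(6,2) · p^2 · (1−p)^4
= 15 · 0.0784 · 0.26874 = 0.316037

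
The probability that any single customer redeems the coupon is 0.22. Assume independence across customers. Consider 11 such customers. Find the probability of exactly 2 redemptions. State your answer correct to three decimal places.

0.284

X ~ Binomial(n=11, p=0.22).
P(X=2) = C(11,2) · p^2 · (1−p)^9
= 55 · 0.0484 · 0.10687 = 0.28449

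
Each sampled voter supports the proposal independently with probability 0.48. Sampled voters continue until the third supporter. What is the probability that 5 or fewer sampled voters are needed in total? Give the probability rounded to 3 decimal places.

Finishing within 5 sampled voters ⇔ at least 3 successes in the first 5. With X ~ Binomial(5, 0.48), P(Y ≤ 5) = 1 − P(X ≤ 2).
  k=0: C(5,0)·0.48^0·0.52^5 = 0.03802
  k=1: C(5,1)·0.48^1·0.52^4 = 0.17548
  k=2: C(5,2)·0.48^2·0.52^3 = 0.32396
1 − 0.53746 = 0.46254

0.463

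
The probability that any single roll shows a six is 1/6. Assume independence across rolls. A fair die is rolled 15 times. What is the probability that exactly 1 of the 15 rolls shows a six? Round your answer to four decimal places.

0.1947

X ~ Binomial(n=15, p=0.166667).
P(X=1) = C(15,1) · p^1 · (1−p)^14
= 15 · 0.16667 · 0.077887 = 0.194716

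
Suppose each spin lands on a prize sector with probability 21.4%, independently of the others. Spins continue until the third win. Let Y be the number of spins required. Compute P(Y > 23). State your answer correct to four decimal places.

Needing more than 23 spins ⇔ fewer than 3 successes in the first 23. With X ~ Binomial(23, 0.214), P(Y > 23) = P(X ≤ 2).
  k=0: C(23,0)·0.214^0·0.786^23 = 0.003933
  k=1: C(23,1)·0.214^1·0.786^22 = 0.024628
  k=2: C(23,2)·0.214^2·0.786^21 = 0.073760
P(X ≤ 2) = 0.102322

0.1023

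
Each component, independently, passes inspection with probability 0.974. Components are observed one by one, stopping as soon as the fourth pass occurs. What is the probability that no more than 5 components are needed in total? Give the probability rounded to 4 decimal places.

Finishing within 5 components ⇔ at least 4 successes in the first 5. With X ~ Binomial(5, 0.974), P(Y ≤ 5) = 1 − P(X ≤ 3).
  k=0: C(5,0)·0.974^0·0.026^5 = 0.000000
  k=1: C(5,1)·0.974^1·0.026^4 = 0.000002
  k=2: C(5,2)·0.974^2·0.026^3 = 0.000167
  k=3: C(5,3)·0.974^3·0.026^2 = 0.006246
1 − 0.006415 = 0.993585

0.9936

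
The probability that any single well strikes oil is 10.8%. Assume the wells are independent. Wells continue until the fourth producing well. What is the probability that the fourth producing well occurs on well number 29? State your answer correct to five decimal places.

0.02560

Y = trial on which the fourth success occurs; negative binomial, r=4, p=0.108.
P(Y=29) = C(28,3) · p^4 · (1−p)^25
= 3276 · 0.00013605 · 0.057428 = 0.0255953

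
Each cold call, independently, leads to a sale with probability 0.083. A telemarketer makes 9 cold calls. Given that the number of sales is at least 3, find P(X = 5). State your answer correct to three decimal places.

X ~ Binomial(9, 0.083). Want P(X=5 | X≥3) = P(X=5) / P(X≥3).
P(X=5) = C(9,5)·0.083^5·0.917^4 = 0.00035
P(X≥3) = 1 − 0.45848 − 0.37349 − 0.13522 = 0.03281
Ratio = 0.00035 / 0.03281 = 0.01070

0.011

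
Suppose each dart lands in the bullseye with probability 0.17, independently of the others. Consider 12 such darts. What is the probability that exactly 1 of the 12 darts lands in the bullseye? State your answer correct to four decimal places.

0.2627

X ~ Binomial(n=12, p=0.17).
P(X=1) = C(12,1) · p^1 · (1−p)^11
= 12 · 0.17 · 0.12878 = 0.262718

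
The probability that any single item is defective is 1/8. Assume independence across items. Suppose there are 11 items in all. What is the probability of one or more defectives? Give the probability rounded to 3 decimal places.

0.770

P(at least one) = 1 − P(none) = 1 − (1 − 0.125)^11
= 1 − 0.23019 = 0.76981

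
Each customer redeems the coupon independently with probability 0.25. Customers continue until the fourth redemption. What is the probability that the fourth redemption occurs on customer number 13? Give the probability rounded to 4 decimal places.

0.0645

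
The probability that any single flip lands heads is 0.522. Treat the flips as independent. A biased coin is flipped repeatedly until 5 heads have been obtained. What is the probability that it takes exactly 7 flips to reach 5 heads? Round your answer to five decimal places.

Y = trial on which the fifth success occurs; negative binomial, r=5, p=0.522.
P(Y=7) = C(6,4) · p^5 · (1−p)^2
= 15 · 0.038757 · 0.22848 = 0.1328310

0.13283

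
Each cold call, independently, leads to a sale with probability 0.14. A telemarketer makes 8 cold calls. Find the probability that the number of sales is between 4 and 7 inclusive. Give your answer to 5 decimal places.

0.01679

X ~ Binomial(8, 0.14); P(4 ≤ X ≤ 7) = Σ C(8,k) p^k (1−p)^(8−k) over k:
  k=4: C(8,4)·0.14^4·0.86^4 = 0.0147097
  k=5: C(8,5)·0.14^5·0.86^3 = 0.0019157
  k=6: C(8,6)·0.14^6·0.86^2 = 0.0001559
  k=7: C(8,7)·0.14^7·0.86^1 = 0.0000073
Total = 0.0167886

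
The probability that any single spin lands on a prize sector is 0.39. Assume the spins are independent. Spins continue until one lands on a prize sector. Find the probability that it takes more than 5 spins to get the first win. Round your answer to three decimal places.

Y = number of spins to the first success; geometric, p = 0.39.
P(Y > 5) = P(first 5 all fail) = (1−p)^5 = 0.08446

0.084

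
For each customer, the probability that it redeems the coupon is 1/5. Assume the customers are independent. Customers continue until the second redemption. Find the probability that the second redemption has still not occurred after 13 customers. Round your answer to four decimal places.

0.2336

Needing more than 13 customers ⇔ fewer than 2 successes in the first 13. With X ~ Binomial(13, 0.20), P(Y > 13) = P(X ≤ 1).
  k=0: C(13,0)·0.20^0·0.80^13 = 0.054976
  k=1: C(13,1)·0.20^1·0.80^12 = 0.178671
P(X ≤ 1) = 0.233646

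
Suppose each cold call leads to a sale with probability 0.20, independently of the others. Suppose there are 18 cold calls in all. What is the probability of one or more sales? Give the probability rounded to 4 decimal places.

P(at least one) = 1 − P(none) = 1 − (1 − 0.20)^18
= 1 − 0.018014 = 0.981986

0.9820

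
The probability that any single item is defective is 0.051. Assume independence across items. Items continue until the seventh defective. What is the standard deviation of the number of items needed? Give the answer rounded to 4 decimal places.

Y = total items until the seventh success; negative binomial with r=7, p=0.051.
SD(Y) = √[r(1−p)/p²] = √(2554.017686) = 50.537290

50.5373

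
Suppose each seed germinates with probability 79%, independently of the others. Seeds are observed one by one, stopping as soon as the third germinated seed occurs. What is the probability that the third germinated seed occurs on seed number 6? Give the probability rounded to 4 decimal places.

0.0457

Y = trial on which the third success occurs; negative binomial, r=3, p=0.79.
P(Y=6) = C(5,2) · p^3 · (1−p)^3
= 10 · 0.49304 · 0.009261 = 0.045660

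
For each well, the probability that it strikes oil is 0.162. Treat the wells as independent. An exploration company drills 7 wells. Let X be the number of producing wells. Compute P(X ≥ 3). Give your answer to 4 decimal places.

X ~ Binomial(7, 0.162); P(X ≥ 3) = Σ C(7,k) p^k (1−p)^(7−k) over k:
  k=3: C(7,3)·0.162^3·0.838^4 = 0.073382
  k=4: C(7,4)·0.162^4·0.838^3 = 0.014186
  k=5: C(7,5)·0.162^5·0.838^2 = 0.001645
  k=6: C(7,6)·0.162^6·0.838^1 = 0.000106
  k=7: C(7,7)·0.162^7·0.838^0 = 0.000003
Total = 0.089322

0.0893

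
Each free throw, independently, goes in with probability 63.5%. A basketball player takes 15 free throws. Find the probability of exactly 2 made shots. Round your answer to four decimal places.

0.0001

X ~ Binomial(n=15, p=0.635).
P(X=2) = C(15,2) · p^2 · (1−p)^13
= 105 · 0.40323 · 2.0408e-06 = 0.000086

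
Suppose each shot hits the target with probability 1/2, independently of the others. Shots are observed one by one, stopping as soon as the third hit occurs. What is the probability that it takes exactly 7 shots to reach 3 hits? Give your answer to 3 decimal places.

0.117

Y = trial on which the third success occurs; negative binomial, r=3, p=0.50.
P(Y=7) = C(6,2) · p^3 · (1−p)^4
= 15 · 0.125 · 0.0625 = 0.11719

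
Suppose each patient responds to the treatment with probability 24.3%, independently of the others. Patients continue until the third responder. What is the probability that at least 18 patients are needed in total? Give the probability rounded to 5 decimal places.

Needing more than 17 patients ⇔ fewer than 3 successes in the first 17. With X ~ Binomial(17, 0.243), P(Y > 17) = P(X ≤ 2).
  k=0: C(17,0)·0.243^0·0.757^17 = 0.0088030
  k=1: C(17,1)·0.243^1·0.757^16 = 0.0480385
  k=2: C(17,2)·0.243^2·0.757^15 = 0.1233643
P(X ≤ 2) = 0.1802058

0.18021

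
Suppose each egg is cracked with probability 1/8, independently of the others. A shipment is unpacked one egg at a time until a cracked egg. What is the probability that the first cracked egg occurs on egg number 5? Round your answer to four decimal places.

Geometric (trials to first success), p = 0.125.
P(Y = 5) = (1−p)^4 · p = 0.58618 · 0.125 = 0.073273

0.0733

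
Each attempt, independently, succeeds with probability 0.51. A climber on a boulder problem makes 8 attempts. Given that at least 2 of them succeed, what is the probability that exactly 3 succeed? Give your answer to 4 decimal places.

X ~ Binomial(8, 0.51). Want P(X=3 | X≥2) = P(X=3) / P(X≥2).
P(X=3) = C(8,3)·0.51^3·0.49^5 = 0.209835
P(X≥2) = 1 − 0.003323 − 0.027672 = 0.969005
Ratio = 0.209835 / 0.969005 = 0.216547

0.2165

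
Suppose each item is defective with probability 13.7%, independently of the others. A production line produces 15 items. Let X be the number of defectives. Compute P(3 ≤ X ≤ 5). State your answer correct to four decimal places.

X ~ Binomial(15, 0.137); P(3 ≤ X ≤ 5) = Σ C(15,k) p^k (1−p)^(15−k) over k:
  k=3: C(15,3)·0.137^3·0.863^12 = 0.199665
  k=4: C(15,4)·0.137^4·0.863^11 = 0.095090
  k=5: C(15,5)·0.137^5·0.863^10 = 0.033210
Total = 0.327965

0.3280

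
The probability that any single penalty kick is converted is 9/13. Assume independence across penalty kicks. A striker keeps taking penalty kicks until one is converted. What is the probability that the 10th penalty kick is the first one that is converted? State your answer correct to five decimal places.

0.00002

Geometric (trials to first success), p = 0.692308.
P(Y = 10) = (1−p)^9 · p = 2.472e-05 · 0.692308 = 0.0000171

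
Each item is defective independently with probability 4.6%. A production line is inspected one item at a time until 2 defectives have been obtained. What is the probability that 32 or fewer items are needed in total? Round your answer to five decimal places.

0.43650

Finishing within 32 items ⇔ at least 2 successes in the first 32. With X ~ Binomial(32, 0.046), P(Y ≤ 32) = 1 − P(X ≤ 1).
  k=0: C(32,0)·0.046^0·0.954^32 = 0.2215889
  k=1: C(32,1)·0.046^1·0.954^31 = 0.3419066
1 − 0.5634954 = 0.4365046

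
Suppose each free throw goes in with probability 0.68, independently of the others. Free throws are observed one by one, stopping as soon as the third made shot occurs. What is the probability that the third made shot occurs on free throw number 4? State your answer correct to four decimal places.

0.3019

Y = trial on which the third success occurs; negative binomial, r=3, p=0.68.
P(Y=4) = C(3,2) · p^3 · (1−p)^1
= 3 · 0.31443 · 0.32 = 0.301855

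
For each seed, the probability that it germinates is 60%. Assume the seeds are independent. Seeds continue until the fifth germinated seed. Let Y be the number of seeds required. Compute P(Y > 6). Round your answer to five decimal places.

0.76672

Needing more than 6 seeds ⇔ fewer than 5 successes in the first 6. With X ~ Binomial(6, 0.60), P(Y > 6) = P(X ≤ 4).
  k=0: C(6,0)·0.60^0·0.40^6 = 0.0040960
  k=1: C(6,1)·0.60^1·0.40^5 = 0.0368640
  k=2: C(6,2)·0.60^2·0.40^4 = 0.1382400
  k=3: C(6,3)·0.60^3·0.40^3 = 0.2764800
  k=4: C(6,4)·0.60^4·0.40^2 = 0.3110400
P(X ≤ 4) = 0.7667200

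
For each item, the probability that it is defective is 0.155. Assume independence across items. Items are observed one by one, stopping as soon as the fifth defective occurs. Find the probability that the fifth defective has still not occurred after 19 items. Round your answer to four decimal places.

Needing more than 19 items ⇔ fewer than 5 successes in the first 19. With X ~ Binomial(19, 0.155), P(Y > 19) = P(X ≤ 4).
  k=0: C(19,0)·0.155^0·0.845^19 = 0.040764
  k=1: C(19,1)·0.155^1·0.845^18 = 0.142071
  k=2: C(19,2)·0.155^2·0.845^17 = 0.234544
  k=3: C(19,3)·0.155^3·0.845^16 = 0.243796
  k=4: C(19,4)·0.155^4·0.845^15 = 0.178880
P(X ≤ 4) = 0.840054

0.8401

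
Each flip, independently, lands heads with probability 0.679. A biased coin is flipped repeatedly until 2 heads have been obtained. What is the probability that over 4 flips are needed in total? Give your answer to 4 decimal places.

0.1005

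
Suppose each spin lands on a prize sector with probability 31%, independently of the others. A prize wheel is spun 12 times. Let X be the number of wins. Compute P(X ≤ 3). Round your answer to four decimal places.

X ~ Binomial(12, 0.31); P(X ≤ 3) = Σ C(12,k) p^k (1−p)^(12−k) over k:
  k=0: C(12,0)·0.31^0·0.69^12 = 0.011646
  k=1: C(12,1)·0.31^1·0.69^11 = 0.062789
  k=2: C(12,2)·0.31^2·0.69^10 = 0.155152
  k=3: C(12,3)·0.31^3·0.69^9 = 0.232354
Total = 0.461941

0.4619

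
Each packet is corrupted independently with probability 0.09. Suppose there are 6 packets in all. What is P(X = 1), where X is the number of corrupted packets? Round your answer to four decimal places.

X ~ Binomial(n=6, p=0.09).
P(X=1) = C(6,1) · p^1 · (1−p)^5
= 6 · 0.09 · 0.62403 = 0.336977

0.3370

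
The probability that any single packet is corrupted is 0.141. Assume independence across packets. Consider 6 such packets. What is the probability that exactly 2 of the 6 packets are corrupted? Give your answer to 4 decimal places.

X ~ Binomial(n=6, p=0.141).
P(X=2) = C(6,2) · p^2 · (1−p)^4
= 15 · 0.019881 · 0.54447 = 0.162369

0.1624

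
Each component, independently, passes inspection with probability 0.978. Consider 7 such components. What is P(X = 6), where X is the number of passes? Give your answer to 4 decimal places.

X ~ Binomial(n=7, p=0.978).
P(X=6) = C(7,6) · p^6 · (1−p)^1
= 7 · 0.87505 · 0.022 = 0.134758

0.1348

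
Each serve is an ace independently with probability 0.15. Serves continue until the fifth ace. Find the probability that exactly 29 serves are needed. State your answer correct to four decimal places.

0.0315

Y = trial on which the fifth success occurs; negative binomial, r=5, p=0.15.
P(Y=29) = C(28,4) · p^5 · (1−p)^24
= 20475 · 7.5937e-05 · 0.020233 = 0.031458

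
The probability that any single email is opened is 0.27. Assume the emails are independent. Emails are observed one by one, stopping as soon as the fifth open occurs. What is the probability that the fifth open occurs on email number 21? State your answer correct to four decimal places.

Y = trial on which the fifth success occurs; negative binomial, r=5, p=0.27.
P(Y=21) = C(20,4) · p^5 · (1−p)^16
= 4845 · 0.0014349 · 0.0065038 = 0.045215

0.0452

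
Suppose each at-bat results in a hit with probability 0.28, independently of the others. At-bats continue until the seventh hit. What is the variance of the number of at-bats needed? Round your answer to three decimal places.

64.286

Y = total at-bats until the seventh success; negative binomial with r=7, p=0.28.
Var(Y) = r(1−p)/p² = 7·0.72 / 0.28² = 64.28571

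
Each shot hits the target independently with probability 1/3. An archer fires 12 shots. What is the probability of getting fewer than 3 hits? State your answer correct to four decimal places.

0.1811

X ~ Binomial(12, 0.333333); P(X ≤ 2) = Σ C(12,k) p^k (1−p)^(12−k) over k:
  k=0: C(12,0)·0.333333^0·0.666667^12 = 0.007707
  k=1: C(12,1)·0.333333^1·0.666667^11 = 0.046244
  k=2: C(12,2)·0.333333^2·0.666667^10 = 0.127171
Total = 0.181123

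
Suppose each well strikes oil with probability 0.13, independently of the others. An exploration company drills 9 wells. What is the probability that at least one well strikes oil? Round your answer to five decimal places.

P(at least one) = 1 − P(none) = 1 − (1 − 0.13)^9
= 1 − 0.2855442 = 0.7144558

0.71446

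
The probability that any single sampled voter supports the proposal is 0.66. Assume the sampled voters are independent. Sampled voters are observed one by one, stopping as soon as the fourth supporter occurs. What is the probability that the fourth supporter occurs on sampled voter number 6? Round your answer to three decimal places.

Y = trial on which the fourth success occurs; negative binomial, r=4, p=0.66.
P(Y=6) = C(5,3) · p^4 · (1−p)^2
= 10 · 0.18975 · 0.1156 = 0.21935

0.219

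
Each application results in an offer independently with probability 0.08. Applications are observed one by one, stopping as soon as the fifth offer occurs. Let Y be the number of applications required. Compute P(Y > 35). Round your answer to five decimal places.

Needing more than 35 applications ⇔ fewer than 5 successes in the first 35. With X ~ Binomial(35, 0.08), P(Y > 35) = P(X ≤ 4).
  k=0: C(35,0)·0.08^0·0.92^35 = 0.0540224
  k=1: C(35,1)·0.08^1·0.92^34 = 0.1644160
  k=2: C(35,2)·0.08^2·0.92^33 = 0.2430498
  k=3: C(35,3)·0.08^3·0.92^32 = 0.2324824
  k=4: C(35,4)·0.08^4·0.92^31 = 0.1617269
P(X ≤ 4) = 0.8556975

0.85570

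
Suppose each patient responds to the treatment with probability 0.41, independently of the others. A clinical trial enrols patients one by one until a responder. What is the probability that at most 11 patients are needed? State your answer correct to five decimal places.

0.99698

Y = number of patients to the first success; geometric, p = 0.41.
P(Y ≤ 11) = 1 − (1−p)^11 = 1 − 0.0030156 = 0.9969844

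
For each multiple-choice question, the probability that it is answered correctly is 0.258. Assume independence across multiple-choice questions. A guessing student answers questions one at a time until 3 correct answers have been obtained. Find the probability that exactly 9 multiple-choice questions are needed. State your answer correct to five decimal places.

0.08025

Y = trial on which the third success occurs; negative binomial, r=3, p=0.258.
P(Y=9) = C(8,2) · p^3 · (1−p)^6
= 28 · 0.017174 · 0.16689 = 0.0802492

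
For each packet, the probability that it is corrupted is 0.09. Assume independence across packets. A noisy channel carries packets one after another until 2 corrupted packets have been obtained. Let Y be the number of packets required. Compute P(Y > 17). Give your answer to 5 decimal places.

0.53958

Needing more than 17 packets ⇔ fewer than 2 successes in the first 17. With X ~ Binomial(17, 0.09), P(Y > 17) = P(X ≤ 1).
  k=0: C(17,0)·0.09^0·0.91^17 = 0.2012351
  k=1: C(17,1)·0.09^1·0.91^16 = 0.3383403
P(X ≤ 1) = 0.5395754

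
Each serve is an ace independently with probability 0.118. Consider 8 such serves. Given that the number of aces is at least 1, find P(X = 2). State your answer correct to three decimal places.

X ~ Binomial(8, 0.118). Want P(X=2 | X≥1) = P(X=2) / P(X≥1).
P(X=2) = C(8,2)·0.118^2·0.882^6 = 0.18354
P(X≥1) = 1 − 0.36623 = 0.63377
Ratio = 0.18354 / 0.63377 = 0.28960

0.290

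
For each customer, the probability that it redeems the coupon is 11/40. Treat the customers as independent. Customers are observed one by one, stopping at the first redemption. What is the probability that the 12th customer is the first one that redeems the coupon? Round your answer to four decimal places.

0.0080

Geometric (trials to first success), p = 0.275.
P(Y = 12) = (1−p)^11 · p = 0.029088 · 0.275 = 0.007999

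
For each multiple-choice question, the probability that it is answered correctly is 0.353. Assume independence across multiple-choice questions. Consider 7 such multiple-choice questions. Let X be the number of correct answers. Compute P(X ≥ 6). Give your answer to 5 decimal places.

0.00945

X ~ Binomial(7, 0.353); P(X ≥ 6) = Σ C(7,k) p^k (1−p)^(7−k) over k:
  k=6: C(7,6)·0.353^6·0.647^1 = 0.0087630
  k=7: C(7,7)·0.353^7·0.647^0 = 0.0006830
Total = 0.0094460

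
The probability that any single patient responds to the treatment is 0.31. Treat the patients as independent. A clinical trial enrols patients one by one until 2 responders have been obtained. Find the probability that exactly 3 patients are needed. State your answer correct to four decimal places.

0.1326

Y = trial on which the second success occurs; negative binomial, r=2, p=0.31.
P(Y=3) = C(2,1) · p^2 · (1−p)^1
= 2 · 0.0961 · 0.69 = 0.132618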